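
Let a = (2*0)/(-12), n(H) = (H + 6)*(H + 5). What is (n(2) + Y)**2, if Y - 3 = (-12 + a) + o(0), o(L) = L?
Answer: 2209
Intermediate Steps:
n(H) = (5 + H)*(6 + H) (n(H) = (6 + H)*(5 + H) = (5 + H)*(6 + H))
a = 0 (a = 0*(-1/12) = 0)
Y = -9 (Y = 3 + ((-12 + 0) + 0) = 3 + (-12 + 0) = 3 - 12 = -9)
(n(2) + Y)**2 = ((30 + 2**2 + 11*2) - 9)**2 = ((30 + 4 + 22) - 9)**2 = (56 - 9)**2 = 47**2 = 2209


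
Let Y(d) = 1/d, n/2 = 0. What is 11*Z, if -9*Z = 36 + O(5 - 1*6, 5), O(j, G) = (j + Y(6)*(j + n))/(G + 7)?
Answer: -28435/648 ≈ -43.881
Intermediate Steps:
n = 0 (n = 2*0 = 0)
O(j, G) = 7*j/(6*(7 + G)) (O(j, G) = (j + (j + 0)/6)/(G + 7) = (j + j/6)/(7 + G) = (7*j/6)/(7 + G) = 7*j/(6*(7 + G)))
Z = -2585/648 (Z = -(36 + 7*(5 - 1*6)/(6*(7 + 5)))/9 = -(36 + (7/6)*(5 - 6)/12)/9 = -(36 + (7/6)*(-1)*(1/12))/9 = -(36 - 7/72)/9 = -⅑*2585/72 = -2585/648 ≈ -3.9892)
11*Z = 11*(-2585/648) = -28435/648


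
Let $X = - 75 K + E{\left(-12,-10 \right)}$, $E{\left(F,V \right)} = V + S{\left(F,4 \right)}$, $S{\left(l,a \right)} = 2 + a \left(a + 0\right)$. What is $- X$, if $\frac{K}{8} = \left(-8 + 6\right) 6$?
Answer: $-7208$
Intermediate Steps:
$S{\left(l,a \right)} = 2 + a^{2}$ ($S{\left(l,a \right)} = 2 + a a = 2 + a^{2}$)
$E{\left(F,V \right)} = 18 + V$ ($E{\left(F,V \right)} = V + \left(2 + 4^{2}\right) = V + \left(2 + 16\right) = V + 18 = 18 + V$)
$K = -96$ ($K = 8 \left(-8 + 6\right) 6 = 8 \left(\left(-2\right) 6\right) = 8 \left(-12\right) = -96$)
$X = 7208$ ($X = \left(-75\right) \left(-96\right) + \left(18 - 10\right) = 7200 + 8 = 7208$)
$- X = \left(-1\right) 7208 = -7208$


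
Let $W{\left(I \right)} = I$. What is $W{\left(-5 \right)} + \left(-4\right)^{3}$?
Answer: $-69$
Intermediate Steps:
$W{\left(-5 \right)} + \left(-4\right)^{3} = -5 + \left(-4\right)^{3} = -5 - 64 = -69$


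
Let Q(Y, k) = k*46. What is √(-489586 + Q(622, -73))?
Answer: 4*I*√30809 ≈ 702.1*I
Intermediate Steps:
Q(Y, k) = 46*k
√(-489586 + Q(622, -73)) = √(-489586 + 46*(-73)) = √(-489586 - 3358) = √(-492944) = 4*I*√30809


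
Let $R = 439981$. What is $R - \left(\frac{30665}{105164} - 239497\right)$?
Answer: $\frac{71456593727}{105164} \approx 6.7948 \cdot 10^{5}$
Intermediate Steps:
$R - \left(\frac{30665}{105164} - 239497\right) = 439981 - \left(\frac{30665}{105164} - 239497\right) = 439981 - - \frac{25186431843}{105164} = 439981 + \frac{25186431843}{105164} = \frac{71456593727}{105164}$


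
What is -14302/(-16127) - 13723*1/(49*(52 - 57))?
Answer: 224814811/3951115 ≈ 56.899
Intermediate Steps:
-14302/(-16127) - 13723*1/(49*(52 - 57)) = -14302*(-1/16127) - 13723/((-5*49)) = 14302/16127 - 13723/(-245) = 14302/16127 - 13723*(-1/245) = 14302/16127 + 13723/245 = 224814811/3951115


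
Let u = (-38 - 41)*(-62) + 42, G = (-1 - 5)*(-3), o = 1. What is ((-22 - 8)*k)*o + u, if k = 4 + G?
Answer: 4280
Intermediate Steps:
G = 18 (G = -6*(-3) = 18)
k = 22 (k = 4 + 18 = 22)
u = 4940 (u = -79*(-62) + 42 = 4898 + 42 = 4940)
((-22 - 8)*k)*o + u = ((-22 - 8)*22)*1 + 4940 = -30*22*1 + 4940 = -660*1 + 4940 = -660 + 4940 = 4280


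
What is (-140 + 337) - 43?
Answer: 154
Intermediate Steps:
(-140 + 337) - 43 = 197 - 43 = 154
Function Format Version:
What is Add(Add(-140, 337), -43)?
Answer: 154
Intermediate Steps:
Add(Add(-140, 337), -43) = Add(197, -43) = 154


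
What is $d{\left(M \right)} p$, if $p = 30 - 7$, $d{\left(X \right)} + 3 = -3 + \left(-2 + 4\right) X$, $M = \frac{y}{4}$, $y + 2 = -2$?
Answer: $-184$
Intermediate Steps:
$y = -4$ ($y = -2 - 2 = -4$)
$M = -1$ ($M = - \frac{4}{4} = \left(-4\right) \frac{1}{4} = -1$)
$d{\left(X \right)} = -6 + 2 X$ ($d{\left(X \right)} = -3 + \left(-3 + \left(-2 + 4\right) X\right) = -3 + \left(-3 + 2 X\right) = -6 + 2 X$)
$p = 23$
$d{\left(M \right)} p = \left(-6 + 2 \left(-1\right)\right) 23 = \left(-6 - 2\right) 23 = \left(-8\right) 23 = -184$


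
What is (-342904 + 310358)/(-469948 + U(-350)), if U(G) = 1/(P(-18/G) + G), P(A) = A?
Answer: 1993149586/28780085643 ≈ 0.069255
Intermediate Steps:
U(G) = 1/(G - 18/G) (U(G) = 1/(-18/G + G) = 1/(G - 18/G))
(-342904 + 310358)/(-469948 + U(-350)) = (-342904 + 310358)/(-469948 - 350/(-18 + (-350)**2)) = -32546/(-469948 - 350/(-18 + 122500)) = -32546/(-469948 - 350/122482) = -32546/(-469948 - 350*1/122482) = -32546/(-469948 - 175/61241) = -32546/(-28780085643/61241) = -32546*(-61241/28780085643) = 1993149586/28780085643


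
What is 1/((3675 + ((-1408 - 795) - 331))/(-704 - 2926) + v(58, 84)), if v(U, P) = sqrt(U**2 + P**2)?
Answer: 4141830/137301996119 + 26353800*sqrt(2605)/137301996119 ≈ 0.0098266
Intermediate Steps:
v(U, P) = sqrt(P**2 + U**2)
1/((3675 + ((-1408 - 795) - 331))/(-704 - 2926) + v(58, 84)) = 1/((3675 + ((-1408 - 795) - 331))/(-704 - 2926) + sqrt(84**2 + 58**2)) = 1/((3675 + (-2203 - 331))/(-3630) + sqrt(7056 + 3364)) = 1/((3675 - 2534)*(-1/3630) + sqrt(10420)) = 1/(1141*(-1/3630) + 2*sqrt(2605)) = 1/(-1141/3630 + 2*sqrt(2605))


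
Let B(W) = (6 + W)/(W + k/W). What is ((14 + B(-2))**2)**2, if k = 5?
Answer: 193877776/6561 ≈ 29550.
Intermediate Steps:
B(W) = (6 + W)/(W + 5/W)
((14 + B(-2))**2)**2 = ((14 - 2*(6 - 2)/(5 + (-2)**2))**2)**2 = ((14 - 2*4/(5 + 4))**2)**2 = ((14 - 2*4/9)**2)**2 = ((14 - 2*1/9*4)**2)**2 = ((14 - 8/9)**2)**2 = ((118/9)**2)**2 = (13924/81)**2 = 193877776/6561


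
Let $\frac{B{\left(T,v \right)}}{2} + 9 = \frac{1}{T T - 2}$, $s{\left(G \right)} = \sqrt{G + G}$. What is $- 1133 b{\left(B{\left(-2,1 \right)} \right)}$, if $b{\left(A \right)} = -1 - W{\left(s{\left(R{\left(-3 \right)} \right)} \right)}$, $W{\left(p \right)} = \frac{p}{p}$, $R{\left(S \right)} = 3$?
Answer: $2266$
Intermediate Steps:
$s{\left(G \right)} = \sqrt{2} \sqrt{G}$ ($s{\left(G \right)} = \sqrt{2 G} = \sqrt{2} \sqrt{G}$)
$W{\left(p \right)} = 1$
$B{\left(T,v \right)} = -18 + \frac{2}{-2 + T^{2}}$ ($B{\left(T,v \right)} = -18 + \frac{2}{T T - 2} = -18 + \frac{2}{T^{2} - 2} = -18 + \frac{2}{-2 + T^{2}}$)
$b{\left(A \right)} = -2$ ($b{\left(A \right)} = -1 - 1 = -2$)
$- 1133 b{\left(B{\left(-2,1 \right)} \right)} = \left(-1133\right) \left(-2\right) = 2266$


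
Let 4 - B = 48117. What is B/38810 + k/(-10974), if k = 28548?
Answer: -272656657/70983490 ≈ -3.8411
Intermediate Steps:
B = -48113 (B = 4 - 1*48117 = 4 - 48117 = -48113)
B/38810 + k/(-10974) = -48113/38810 + 28548/(-10974) = -48113*1/38810 + 28548*(-1/10974) = -48113/38810 - 4758/1829 = -272656657/70983490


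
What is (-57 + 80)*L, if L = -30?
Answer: -690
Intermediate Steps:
(-57 + 80)*L = (-57 + 80)*(-30) = 23*(-30) = -690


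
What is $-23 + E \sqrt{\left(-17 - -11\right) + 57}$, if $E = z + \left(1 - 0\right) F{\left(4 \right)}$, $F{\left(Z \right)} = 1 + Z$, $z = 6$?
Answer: $-23 + 11 \sqrt{51} \approx 55.556$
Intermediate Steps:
$E = 11$ ($E = 6 + \left(1 - 0\right) \left(1 + 4\right) = 6 + \left(1 + 0\right) 5 = 6 + 1 \cdot 5 = 6 + 5 = 11$)
$-23 + E \sqrt{\left(-17 - -11\right) + 57} = -23 + 11 \sqrt{\left(-17 - -11\right) + 57} = -23 + 11 \sqrt{\left(-17 + 11\right) + 57} = -23 + 11 \sqrt{-6 + 57} = -23 + 11 \sqrt{51}$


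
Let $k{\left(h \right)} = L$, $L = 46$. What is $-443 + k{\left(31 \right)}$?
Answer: $-397$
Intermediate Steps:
$k{\left(h \right)} = 46$
$-443 + k{\left(31 \right)} = -443 + 46 = -397$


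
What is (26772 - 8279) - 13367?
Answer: 5126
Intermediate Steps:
(26772 - 8279) - 13367 = 18493 - 13367 = 5126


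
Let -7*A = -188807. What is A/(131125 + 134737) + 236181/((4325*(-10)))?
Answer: -107843742101/20122430125 ≈ -5.3594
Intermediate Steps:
A = 188807/7 (A = -⅐*(-188807) = 188807/7 ≈ 26972.)
A/(131125 + 134737) + 236181/((4325*(-10))) = 188807/(7*(131125 + 134737)) + 236181/((4325*(-10))) = (188807/7)/265862 + 236181/(-43250) = (188807/7)*(1/265862) + 236181*(-1/43250) = 188807/1861034 - 236181/43250 = -107843742101/20122430125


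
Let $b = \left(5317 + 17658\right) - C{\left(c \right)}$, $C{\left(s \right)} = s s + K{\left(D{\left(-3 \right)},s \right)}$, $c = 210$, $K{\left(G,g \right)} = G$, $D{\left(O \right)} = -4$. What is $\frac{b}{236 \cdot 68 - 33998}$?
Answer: $\frac{21121}{17950} \approx 1.1767$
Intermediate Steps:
$C{\left(s \right)} = -4 + s^{2}$ ($C{\left(s \right)} = s s - 4 = s^{2} - 4 = -4 + s^{2}$)
$b = -21121$ ($b = \left(5317 + 17658\right) - \left(-4 + 210^{2}\right) = 22975 - \left(-4 + 44100\right) = 22975 - 44096 = -21121$)
$\frac{b}{236 \cdot 68 - 33998} = - \frac{21121}{236 \cdot 68 - 33998} = - \frac{21121}{16048 - 33998} = - \frac{21121}{-17950} = \left(-21121\right) \left(- \frac{1}{17950}\right) = \frac{21121}{17950}$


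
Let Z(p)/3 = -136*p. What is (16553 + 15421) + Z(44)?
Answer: 14022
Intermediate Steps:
Z(p) = -408*p (Z(p) = 3*(-136*p) = -408*p)
(16553 + 15421) + Z(44) = (16553 + 15421) - 408*44 = 31974 - 17952 = 14022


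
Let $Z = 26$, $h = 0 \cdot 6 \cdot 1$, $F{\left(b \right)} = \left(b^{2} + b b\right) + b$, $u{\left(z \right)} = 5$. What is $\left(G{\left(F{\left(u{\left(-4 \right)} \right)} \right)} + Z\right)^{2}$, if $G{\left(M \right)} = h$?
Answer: $676$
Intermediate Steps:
$F{\left(b \right)} = b + 2 b^{2}$ ($F{\left(b \right)} = \left(b^{2} + b^{2}\right) + b = 2 b^{2} + b = b + 2 b^{2}$)
$h = 0$ ($h = 0 \cdot 1 = 0$)
$G{\left(M \right)} = 0$
$\left(G{\left(F{\left(u{\left(-4 \right)} \right)} \right)} + Z\right)^{2} = \left(0 + 26\right)^{2} = 26^{2} = 676$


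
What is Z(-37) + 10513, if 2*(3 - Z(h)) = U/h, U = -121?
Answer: 778063/74 ≈ 10514.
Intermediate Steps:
Z(h) = 3 + 121/(2*h) (Z(h) = 3 - (-121)/(2*h) = 3 + 121/(2*h))
Z(-37) + 10513 = (3 + (121/2)/(-37)) + 10513 = (3 + (121/2)*(-1/37)) + 10513 = (3 - 121/74) + 10513 = 101/74 + 10513 = 778063/74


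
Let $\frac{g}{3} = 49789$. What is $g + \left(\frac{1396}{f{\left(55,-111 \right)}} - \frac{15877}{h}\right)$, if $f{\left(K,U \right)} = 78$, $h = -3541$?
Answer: $\frac{20630524154}{138099} \approx 1.4939 \cdot 10^{5}$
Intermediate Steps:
$g = 149367$ ($g = 3 \cdot 49789 = 149367$)
$g + \left(\frac{1396}{f{\left(55,-111 \right)}} - \frac{15877}{h}\right) = 149367 + \left(\frac{1396}{78} - \frac{15877}{-3541}\right) = 149367 + \left(1396 \cdot \frac{1}{78} - - \frac{15877}{3541}\right) = 149367 + \left(\frac{698}{39} + \frac{15877}{3541}\right) = 149367 + \frac{3090821}{138099} = \frac{20630524154}{138099}$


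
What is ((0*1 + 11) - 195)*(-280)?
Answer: 51520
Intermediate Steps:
((0*1 + 11) - 195)*(-280) = ((0 + 11) - 195)*(-280) = (11 - 195)*(-280) = -184*(-280) = 51520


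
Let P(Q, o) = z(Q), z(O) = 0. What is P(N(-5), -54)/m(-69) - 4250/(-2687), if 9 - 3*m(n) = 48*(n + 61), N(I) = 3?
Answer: 4250/2687 ≈ 1.5817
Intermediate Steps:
m(n) = -973 - 16*n (m(n) = 3 - 16*(n + 61) = 3 - 16*(61 + n) = 3 - (2928 + 48*n)/3 = 3 + (-976 - 16*n) = -973 - 16*n)
P(Q, o) = 0
P(N(-5), -54)/m(-69) - 4250/(-2687) = 0/(-973 - 16*(-69)) - 4250/(-2687) = 0/(-973 + 1104) - 4250*(-1/2687) = 0/131 + 4250/2687 = 0*(1/131) + 4250/2687 = 0 + 4250/2687 = 4250/2687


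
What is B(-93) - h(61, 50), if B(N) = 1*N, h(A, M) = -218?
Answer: 125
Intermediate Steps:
B(N) = N
B(-93) - h(61, 50) = -93 - 1*(-218) = -93 + 218 = 125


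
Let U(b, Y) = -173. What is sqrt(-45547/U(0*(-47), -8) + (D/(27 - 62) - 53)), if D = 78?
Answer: 2*sqrt(1906925370)/6055 ≈ 14.424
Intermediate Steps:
sqrt(-45547/U(0*(-47), -8) + (D/(27 - 62) - 53)) = sqrt(-45547/(-173) + (78/(27 - 62) - 53)) = sqrt(-45547*(-1/173) + (78/(-35) - 53)) = sqrt(45547/173 + (78*(-1/35) - 53)) = sqrt(45547/173 + (-78/35 - 53)) = sqrt(45547/173 - 1933/35) = sqrt(1259736/6055) = 2*sqrt(1906925370)/6055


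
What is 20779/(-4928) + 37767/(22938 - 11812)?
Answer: -2048699/2492224 ≈ -0.82204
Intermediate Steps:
20779/(-4928) + 37767/(22938 - 11812) = 20779*(-1/4928) + 37767/11126 = -1889/448 + 37767*(1/11126) = -1889/448 + 37767/11126 = -2048699/2492224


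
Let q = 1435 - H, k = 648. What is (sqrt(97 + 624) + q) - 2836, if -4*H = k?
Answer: -1239 + sqrt(721) ≈ -1212.1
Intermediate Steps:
H = -162 (H = -1/4*648 = -162)
q = 1597 (q = 1435 - 1*(-162) = 1435 + 162 = 1597)
(sqrt(97 + 624) + q) - 2836 = (sqrt(97 + 624) + 1597) - 2836 = (sqrt(721) + 1597) - 2836 = (1597 + sqrt(721)) - 2836 = -1239 + sqrt(721)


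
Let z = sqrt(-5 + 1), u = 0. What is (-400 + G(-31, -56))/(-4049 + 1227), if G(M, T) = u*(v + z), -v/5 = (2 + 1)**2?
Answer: 200/1411 ≈ 0.14174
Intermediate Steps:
z = 2*I (z = sqrt(-4) = 2*I ≈ 2.0*I)
v = -45 (v = -5*(2 + 1)**2 = -5*3**2 = -5*9 = -45)
G(M, T) = 0 (G(M, T) = 0*(-45 + 2*I) = 0)
(-400 + G(-31, -56))/(-4049 + 1227) = (-400 + 0)/(-4049 + 1227) = -400/(-2822) = -400*(-1/2822) = 200/1411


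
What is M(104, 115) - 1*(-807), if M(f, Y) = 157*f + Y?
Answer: 17250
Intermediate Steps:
M(f, Y) = Y + 157*f
M(104, 115) - 1*(-807) = (115 + 157*104) - 1*(-807) = (115 + 16328) + 807 = 16443 + 807 = 17250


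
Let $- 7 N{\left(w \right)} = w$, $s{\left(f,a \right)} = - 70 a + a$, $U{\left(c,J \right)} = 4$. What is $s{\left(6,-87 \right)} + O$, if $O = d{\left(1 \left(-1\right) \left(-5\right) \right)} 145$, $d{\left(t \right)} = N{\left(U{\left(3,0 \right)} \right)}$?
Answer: $\frac{41441}{7} \approx 5920.1$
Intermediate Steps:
$s{\left(f,a \right)} = - 69 a$
$N{\left(w \right)} = - \frac{w}{7}$
$d{\left(t \right)} = - \frac{4}{7}$ ($d{\left(t \right)} = \left(- \frac{1}{7}\right) 4 = - \frac{4}{7}$)
$O = - \frac{580}{7}$ ($O = \left(- \frac{4}{7}\right) 145 = - \frac{580}{7} \approx -82.857$)
$s{\left(6,-87 \right)} + O = \left(-69\right) \left(-87\right) - \frac{580}{7} = 6003 - \frac{580}{7} = \frac{41441}{7}$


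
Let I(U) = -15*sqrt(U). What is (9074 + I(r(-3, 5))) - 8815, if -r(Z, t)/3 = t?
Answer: 259 - 15*I*sqrt(15) ≈ 259.0 - 58.095*I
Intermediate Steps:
r(Z, t) = -3*t
(9074 + I(r(-3, 5))) - 8815 = (9074 - 15*I*sqrt(15)) - 8815 = 259 - 15*I*sqrt(15)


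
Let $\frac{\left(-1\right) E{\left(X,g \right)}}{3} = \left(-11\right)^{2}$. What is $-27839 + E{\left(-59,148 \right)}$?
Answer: $-28202$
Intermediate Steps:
$E{\left(X,g \right)} = -363$ ($E{\left(X,g \right)} = - 3 \left(-11\right)^{2} = \left(-3\right) 121 = -363$)
$-27839 + E{\left(-59,148 \right)} = -27839 - 363 = -28202$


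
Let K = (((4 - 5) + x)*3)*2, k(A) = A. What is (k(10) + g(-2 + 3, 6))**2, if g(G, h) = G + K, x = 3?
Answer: 529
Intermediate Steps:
K = 12 (K = (((4 - 5) + 3)*3)*2 = ((-1 + 3)*3)*2 = (2*3)*2 = 6*2 = 12)
g(G, h) = 12 + G (g(G, h) = G + 12 = 12 + G)
(k(10) + g(-2 + 3, 6))**2 = (10 + (12 + (-2 + 3)))**2 = (10 + (12 + 1))**2 = (10 + 13)**2 = 23**2 = 529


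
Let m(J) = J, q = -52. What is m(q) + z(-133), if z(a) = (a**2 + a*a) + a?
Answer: 35193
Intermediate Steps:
z(a) = a + 2*a**2 (z(a) = (a**2 + a**2) + a = 2*a**2 + a = a + 2*a**2)
m(q) + z(-133) = -52 - 133*(1 + 2*(-133)) = -52 - 133*(1 - 266) = -52 - 133*(-265) = -52 + 35245 = 35193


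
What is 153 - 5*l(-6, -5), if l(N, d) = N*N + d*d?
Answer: -152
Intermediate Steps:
l(N, d) = N² + d²
153 - 5*l(-6, -5) = 153 - 5*((-6)² + (-5)²) = 153 - 5*(36 + 25) = 153 - 5*61 = 153 - 305 = -152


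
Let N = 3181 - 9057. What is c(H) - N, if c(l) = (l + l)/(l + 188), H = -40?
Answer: 217392/37 ≈ 5875.5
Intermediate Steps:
c(l) = 2*l/(188 + l) (c(l) = (2*l)/(188 + l) = 2*l/(188 + l))
N = -5876
c(H) - N = 2*(-40)/(188 - 40) - 1*(-5876) = 2*(-40)/148 + 5876 = 2*(-40)*(1/148) + 5876 = -20/37 + 5876 = 217392/37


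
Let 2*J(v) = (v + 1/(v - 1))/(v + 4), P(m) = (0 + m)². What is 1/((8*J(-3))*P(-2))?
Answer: -1/52 ≈ -0.019231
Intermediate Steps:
P(m) = m²
J(v) = (v + 1/(-1 + v))/(2*(4 + v)) (J(v) = ((v + 1/(v - 1))/(v + 4))/2 = ((v + 1/(-1 + v))/(4 + v))/2 = (v + 1/(-1 + v))/(2*(4 + v)))
1/((8*J(-3))*P(-2)) = 1/((8*((1 + (-3)² - 1*(-3))/(2*(-4 + (-3)² + 3*(-3)))))*(-2)²) = 1/((8*((1 + 9 + 3)/(2*(-4 + 9 - 9))))*4) = 1/((8*((½)*13/(-4)))*4) = 1/((8*((½)*(-¼)*13))*4) = 1/((8*(-13/8))*4) = 1/(-13*4) = 1/(-52) = -1/52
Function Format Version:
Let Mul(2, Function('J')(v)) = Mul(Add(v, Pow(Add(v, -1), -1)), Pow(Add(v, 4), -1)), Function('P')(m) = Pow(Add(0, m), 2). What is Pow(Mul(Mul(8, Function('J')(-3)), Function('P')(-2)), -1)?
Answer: Rational(-1, 52) ≈ -0.019231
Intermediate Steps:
Function('P')(m) = Pow(m, 2)
Function('J')(v) = Mul(Rational(1, 2), Pow(Add(4, v), -1), Add(v, Pow(Add(-1, v), -1))) (Function('J')(v) = Mul(Rational(1, 2), Mul(Add(v, Pow(Add(v, -1), -1)), Pow(Add(v, 4), -1))) = Mul(Rational(1, 2), Mul(Add(v, Pow(Add(-1, v), -1)), Pow(Add(4, v), -1))) = Mul(Rational(1, 2), Mul(Pow(Add(4, v), -1), Add(v, Pow(Add(-1, v), -1)))) = Mul(Rational(1, 2), Pow(Add(4, v), -1), Add(v, Pow(Add(-1, v), -1))))
Pow(Mul(Mul(8, Function('J')(-3)), Function('P')(-2)), -1) = Pow(Mul(Mul(8, Mul(Rational(1, 2), Pow(Add(-4, Pow(-3, 2), Mul(3, -3)), -1), Add(1, Pow(-3, 2), Mul(-1, -3)))), Pow(-2, 2)), -1) = Pow(Mul(Mul(8, Mul(Rational(1, 2), Pow(Add(-4, 9, -9), -1), Add(1, 9, 3))), 4), -1) = Pow(Mul(Mul(8, Mul(Rational(1, 2), Pow(-4, -1), 13)), 4), -1) = Pow(Mul(Mul(8, Mul(Rational(1, 2), Rational(-1, 4), 13)), 4), -1) = Pow(Mul(Mul(8, Rational(-13, 8)), 4), -1) = Pow(Mul(-13, 4), -1) = Pow(-52, -1) = Rational(-1, 52)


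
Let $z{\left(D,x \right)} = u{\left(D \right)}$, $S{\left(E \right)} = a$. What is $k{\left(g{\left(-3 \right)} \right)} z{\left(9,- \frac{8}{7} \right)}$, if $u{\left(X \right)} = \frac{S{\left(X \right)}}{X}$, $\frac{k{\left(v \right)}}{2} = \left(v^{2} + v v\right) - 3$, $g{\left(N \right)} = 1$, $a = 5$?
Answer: $- \frac{10}{9} \approx -1.1111$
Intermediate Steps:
$S{\left(E \right)} = 5$
$k{\left(v \right)} = -6 + 4 v^{2}$ ($k{\left(v \right)} = 2 \left(\left(v^{2} + v v\right) - 3\right) = 2 \left(\left(v^{2} + v^{2}\right) - 3\right) = 2 \left(2 v^{2} - 3\right) = 2 \left(-3 + 2 v^{2}\right) = -6 + 4 v^{2}$)
$u{\left(X \right)} = \frac{5}{X}$
$z{\left(D,x \right)} = \frac{5}{D}$
$k{\left(g{\left(-3 \right)} \right)} z{\left(9,- \frac{8}{7} \right)} = \left(-6 + 4 \cdot 1^{2}\right) \frac{5}{9} = \left(-6 + 4 \cdot 1\right) 5 \cdot \frac{1}{9} = \left(-6 + 4\right) \frac{5}{9} = \left(-2\right) \frac{5}{9} = - \frac{10}{9}$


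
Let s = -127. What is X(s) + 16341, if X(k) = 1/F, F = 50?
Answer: 817051/50 ≈ 16341.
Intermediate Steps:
X(k) = 1/50
X(s) + 16341 = 1/50 + 16341 = 817051/50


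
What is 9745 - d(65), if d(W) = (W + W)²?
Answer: -7155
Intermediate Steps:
d(W) = 4*W² (d(W) = (2*W)² = 4*W²)
9745 - d(65) = 9745 - 4*65² = 9745 - 4*4225 = 9745 - 1*16900 = 9745 - 16900 = -7155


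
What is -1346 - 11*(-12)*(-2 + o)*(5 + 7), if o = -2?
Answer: -7682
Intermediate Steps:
-1346 - 11*(-12)*(-2 + o)*(5 + 7) = -1346 - 11*(-12)*(-2 - 2)*(5 + 7) = -1346 - (-132)*(-4*12) = -1346 - (-132)*(-48) = -1346 - 1*6336 = -1346 - 6336 = -7682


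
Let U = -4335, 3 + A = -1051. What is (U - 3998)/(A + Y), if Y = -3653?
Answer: 8333/4707 ≈ 1.7703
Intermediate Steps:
A = -1054 (A = -3 - 1051 = -1054)
(U - 3998)/(A + Y) = (-4335 - 3998)/(-1054 - 3653) = -8333/(-4707) = -8333*(-1/4707) = 8333/4707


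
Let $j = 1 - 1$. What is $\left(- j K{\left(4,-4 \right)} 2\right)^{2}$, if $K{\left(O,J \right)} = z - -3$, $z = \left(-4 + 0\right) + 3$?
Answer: $0$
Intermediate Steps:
$z = -1$ ($z = -4 + 3 = -1$)
$j = 0$ ($j = 1 - 1 = 0$)
$K{\left(O,J \right)} = 2$ ($K{\left(O,J \right)} = -1 - -3 = -1 + 3 = 2$)
$\left(- j K{\left(4,-4 \right)} 2\right)^{2} = \left(\left(-1\right) 0 \cdot 2 \cdot 2\right)^{2} = \left(0 \cdot 2 \cdot 2\right)^{2} = \left(0 \cdot 2\right)^{2} = 0^{2} = 0$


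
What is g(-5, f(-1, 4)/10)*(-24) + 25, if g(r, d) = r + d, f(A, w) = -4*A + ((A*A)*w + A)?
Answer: 641/5 ≈ 128.20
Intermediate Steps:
f(A, w) = -3*A + w*A² (f(A, w) = -4*A + (A²*w + A) = -4*A + (w*A² + A) = -4*A + (A + w*A²) = -3*A + w*A²)
g(r, d) = d + r
g(-5, f(-1, 4)/10)*(-24) + 25 = (-(-3 - 1*4)/10 - 5)*(-24) + 25 = (-(-3 - 4)*(⅒) - 5)*(-24) + 25 = (-1*(-7)*(⅒) - 5)*(-24) + 25 = (7*(⅒) - 5)*(-24) + 25 = (7/10 - 5)*(-24) + 25 = -43/10*(-24) + 25 = 516/5 + 25 = 641/5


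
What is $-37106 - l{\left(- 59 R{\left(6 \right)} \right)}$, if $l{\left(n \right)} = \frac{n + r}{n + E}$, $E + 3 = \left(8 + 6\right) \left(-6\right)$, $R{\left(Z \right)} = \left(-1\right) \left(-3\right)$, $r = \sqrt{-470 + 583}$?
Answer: $- \frac{3265387}{88} + \frac{\sqrt{113}}{264} \approx -37107.0$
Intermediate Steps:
$r = \sqrt{113} \approx 10.63$
$R{\left(Z \right)} = 3$
$E = -87$ ($E = -3 + \left(8 + 6\right) \left(-6\right) = -3 + 14 \left(-6\right) = -3 - 84 = -87$)
$l{\left(n \right)} = \frac{n + \sqrt{113}}{-87 + n}$ ($l{\left(n \right)} = \frac{n + \sqrt{113}}{n - 87} = \frac{n + \sqrt{113}}{-87 + n}$)
$-37106 - l{\left(- 59 R{\left(6 \right)} \right)} = -37106 - \frac{\left(-59\right) 3 + \sqrt{113}}{-87 - 177} = -37106 - \frac{-177 + \sqrt{113}}{-87 - 177} = -37106 - \frac{-177 + \sqrt{113}}{-264} = -37106 - - \frac{-177 + \sqrt{113}}{264} = -37106 - \left(\frac{59}{88} - \frac{\sqrt{113}}{264}\right) = - \frac{3265387}{88} + \frac{\sqrt{113}}{264}$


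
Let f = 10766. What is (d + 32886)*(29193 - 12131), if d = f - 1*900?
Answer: 729434624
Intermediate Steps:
d = 9866 (d = 10766 - 1*900 = 10766 - 900 = 9866)
(d + 32886)*(29193 - 12131) = (9866 + 32886)*(29193 - 12131) = 42752*17062 = 729434624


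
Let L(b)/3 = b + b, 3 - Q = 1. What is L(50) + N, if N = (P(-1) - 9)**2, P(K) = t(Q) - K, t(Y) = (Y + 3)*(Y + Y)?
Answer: 444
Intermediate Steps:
Q = 2 (Q = 3 - 1*1 = 3 - 1 = 2)
t(Y) = 2*Y*(3 + Y) (t(Y) = (3 + Y)*(2*Y) = 2*Y*(3 + Y))
L(b) = 6*b (L(b) = 3*(b + b) = 3*(2*b) = 6*b)
P(K) = 20 - K (P(K) = 2*2*(3 + 2) - K = 2*2*5 - K = 20 - K)
N = 144 (N = ((20 - 1*(-1)) - 9)**2 = ((20 + 1) - 9)**2 = (21 - 9)**2 = 12**2 = 144)
L(50) + N = 6*50 + 144 = 300 + 144 = 444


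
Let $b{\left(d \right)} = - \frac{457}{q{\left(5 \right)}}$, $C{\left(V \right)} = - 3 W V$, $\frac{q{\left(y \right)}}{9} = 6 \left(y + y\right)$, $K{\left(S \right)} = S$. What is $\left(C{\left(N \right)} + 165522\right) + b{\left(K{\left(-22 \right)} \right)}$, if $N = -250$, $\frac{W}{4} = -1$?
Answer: $\frac{87761423}{540} \approx 1.6252 \cdot 10^{5}$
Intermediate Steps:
$W = -4$ ($W = 4 \left(-1\right) = -4$)
$q{\left(y \right)} = 108 y$ ($q{\left(y \right)} = 9 \cdot 6 \left(y + y\right) = 9 \cdot 6 \cdot 2 y = 9 \cdot 12 y = 108 y$)
$C{\left(V \right)} = 12 V$ ($C{\left(V \right)} = \left(-3\right) \left(-4\right) V = 12 V$)
$b{\left(d \right)} = - \frac{457}{540}$ ($b{\left(d \right)} = - \frac{457}{108 \cdot 5} = - \frac{457}{540}$)
$\left(C{\left(N \right)} + 165522\right) + b{\left(K{\left(-22 \right)} \right)} = \left(12 \left(-250\right) + 165522\right) - \frac{457}{540} = \left(-3000 + 165522\right) - \frac{457}{540} = 162522 - \frac{457}{540} = \frac{87761423}{540}$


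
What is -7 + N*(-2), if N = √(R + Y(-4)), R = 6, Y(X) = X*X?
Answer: -7 - 2*√22 ≈ -16.381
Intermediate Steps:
Y(X) = X²
N = √22 (N = √(6 + (-4)²) = √(6 + 16) = √22 ≈ 4.6904)
-7 + N*(-2) = -7 + √22*(-2) = -7 - 2*√22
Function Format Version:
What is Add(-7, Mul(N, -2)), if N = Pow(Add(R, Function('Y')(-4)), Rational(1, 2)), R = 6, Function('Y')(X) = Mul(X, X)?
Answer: Add(-7, Mul(-2, Pow(22, Rational(1, 2)))) ≈ -16.381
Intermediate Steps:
Function('Y')(X) = Pow(X, 2)
N = Pow(22, Rational(1, 2)) (N = Pow(Add(6, Pow(-4, 2)), Rational(1, 2)) = Pow(Add(6, 16), Rational(1, 2)) = Pow(22, Rational(1, 2)) ≈ 4.6904)
Add(-7, Mul(N, -2)) = Add(-7, Mul(Pow(22, Rational(1, 2)), -2)) = Add(-7, Mul(-2, Pow(22, Rational(1, 2))))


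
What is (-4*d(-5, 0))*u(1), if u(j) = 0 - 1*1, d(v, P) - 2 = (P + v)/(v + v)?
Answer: 10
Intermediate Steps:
d(v, P) = 2 + (P + v)/(2*v) (d(v, P) = 2 + (P + v)/(v + v) = 2 + (P + v)/((2*v)) = 2 + (P + v)*(1/(2*v)) = 2 + (P + v)/(2*v))
u(j) = -1 (u(j) = 0 - 1 = -1)
(-4*d(-5, 0))*u(1) = -2*(0 + 5*(-5))/(-5)*(-1) = -2*(-1)*(0 - 25)/5*(-1) = -2*(-1)*(-25)/5*(-1) = -4*5/2*(-1) = -10*(-1) = 10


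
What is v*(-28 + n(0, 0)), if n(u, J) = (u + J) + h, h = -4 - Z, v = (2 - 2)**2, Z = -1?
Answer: 0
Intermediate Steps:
v = 0 (v = 0**2 = 0)
h = -3 (h = -4 - 1*(-1) = -4 + 1 = -3)
n(u, J) = -3 + J + u (n(u, J) = (u + J) - 3 = (J + u) - 3 = -3 + J + u)
v*(-28 + n(0, 0)) = 0*(-28 + (-3 + 0 + 0)) = 0*(-28 - 3) = 0*(-31) = 0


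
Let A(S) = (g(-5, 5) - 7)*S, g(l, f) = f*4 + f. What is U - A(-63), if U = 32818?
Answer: 33952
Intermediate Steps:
g(l, f) = 5*f (g(l, f) = 4*f + f = 5*f)
A(S) = 18*S (A(S) = (5*5 - 7)*S = (25 - 7)*S = 18*S)
U - A(-63) = 32818 - 18*(-63) = 32818 - 1*(-1134) = 32818 + 1134 = 33952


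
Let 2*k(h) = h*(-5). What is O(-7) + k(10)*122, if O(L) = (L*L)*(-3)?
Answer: -3197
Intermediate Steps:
k(h) = -5*h/2 (k(h) = (h*(-5))/2 = (-5*h)/2 = -5*h/2)
O(L) = -3*L² (O(L) = L²*(-3) = -3*L²)
O(-7) + k(10)*122 = -3*(-7)² - 5/2*10*122 = -3*49 - 25*122 = -147 - 3050 = -3197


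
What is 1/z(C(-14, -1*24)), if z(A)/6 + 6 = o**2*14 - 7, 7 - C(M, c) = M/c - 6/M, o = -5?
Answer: 1/2022 ≈ 0.00049456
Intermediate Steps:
C(M, c) = 7 + 6/M - M/c (C(M, c) = 7 - (M/c - 6/M) = 7 - (-6/M + M/c) = 7 + (6/M - M/c) = 7 + 6/M - M/c)
z(A) = 2022 (z(A) = -36 + 6*((-5)**2*14 - 7) = -36 + 6*(25*14 - 7) = -36 + 6*(350 - 7) = -36 + 6*343 = -36 + 2058 = 2022)
1/z(C(-14, -1*24)) = 1/2022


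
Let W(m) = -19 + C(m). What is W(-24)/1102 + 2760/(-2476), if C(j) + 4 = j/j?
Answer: -386999/341069 ≈ -1.1347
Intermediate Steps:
C(j) = -3 (C(j) = -4 + j/j = -4 + 1 = -3)
W(m) = -22 (W(m) = -19 - 3 = -22)
W(-24)/1102 + 2760/(-2476) = -22/1102 + 2760/(-2476) = -22*1/1102 + 2760*(-1/2476) = -11/551 - 690/619 = -386999/341069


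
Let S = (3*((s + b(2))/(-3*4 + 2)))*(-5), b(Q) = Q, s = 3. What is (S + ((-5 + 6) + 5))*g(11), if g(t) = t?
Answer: 297/2 ≈ 148.50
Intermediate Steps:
S = 15/2 (S = (3*((3 + 2)/(-3*4 + 2)))*(-5) = (3*(5/(-12 + 2)))*(-5) = (3*(5/(-10)))*(-5) = (3*(5*(-⅒)))*(-5) = (3*(-½))*(-5) = -3/2*(-5) = 15/2 ≈ 7.5000)
(S + ((-5 + 6) + 5))*g(11) = (15/2 + ((-5 + 6) + 5))*11 = (15/2 + (1 + 5))*11 = (15/2 + 6)*11 = (27/2)*11 = 297/2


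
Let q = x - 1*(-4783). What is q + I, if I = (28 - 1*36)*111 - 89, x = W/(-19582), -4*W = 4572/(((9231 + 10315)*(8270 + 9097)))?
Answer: 8433100464991429/2215738430108 ≈ 3806.0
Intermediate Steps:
W = -381/113151794 (W = -1143/((9231 + 10315)*(8270 + 9097)) = -1143/(19546*17367) = -1143/339455382 = -¼*762/56575897 = -381/113151794 ≈ -3.3672e-6)
x = 381/2215738430108 (x = -381/113151794/(-19582) = -381/113151794*(-1/19582) = 381/2215738430108 ≈ 1.7195e-10)
I = -977 (I = (28 - 36)*111 - 89 = -8*111 - 89 = -888 - 89 = -977)
q = 10597876911206945/2215738430108 (q = 381/2215738430108 - 1*(-4783) = 381/2215738430108 + 4783 = 10597876911206945/2215738430108 ≈ 4783.0)
q + I = 10597876911206945/2215738430108 - 977 = 8433100464991429/2215738430108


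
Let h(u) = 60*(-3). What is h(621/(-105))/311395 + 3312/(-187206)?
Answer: -865884/47394319 ≈ -0.018270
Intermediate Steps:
h(u) = -180
h(621/(-105))/311395 + 3312/(-187206) = -180/311395 + 3312/(-187206) = -180*1/311395 + 3312*(-1/187206) = -36/62279 - 552/31201 = -865884/47394319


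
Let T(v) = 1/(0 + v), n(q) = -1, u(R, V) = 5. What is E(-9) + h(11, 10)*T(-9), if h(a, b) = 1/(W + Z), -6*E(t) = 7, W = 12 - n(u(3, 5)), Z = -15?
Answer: -10/9 ≈ -1.1111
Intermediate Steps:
W = 13 (W = 12 - 1*(-1) = 12 + 1 = 13)
E(t) = -7/6 (E(t) = -⅙*7 = -7/6)
T(v) = 1/v
h(a, b) = -½ (h(a, b) = 1/(13 - 15) = 1/(-2) = -½)
E(-9) + h(11, 10)*T(-9) = -7/6 - ½/(-9) = -7/6 - ½*(-⅑) = -7/6 + 1/18 = -10/9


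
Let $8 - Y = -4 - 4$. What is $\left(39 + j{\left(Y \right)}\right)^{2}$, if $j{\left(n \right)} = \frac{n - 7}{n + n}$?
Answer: $\frac{1580049}{1024} \approx 1543.0$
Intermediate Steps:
$Y = 16$ ($Y = 8 - \left(-4 - 4\right) = 8 - -8 = 8 + 8 = 16$)
$j{\left(n \right)} = \frac{-7 + n}{2 n}$
$\left(39 + j{\left(Y \right)}\right)^{2} = \left(39 + \frac{-7 + 16}{2 \cdot 16}\right)^{2} = \left(39 + \frac{1}{2} \cdot \frac{1}{16} \cdot 9\right)^{2} = \left(39 + \frac{9}{32}\right)^{2} = \left(\frac{1257}{32}\right)^{2} = \frac{1580049}{1024}$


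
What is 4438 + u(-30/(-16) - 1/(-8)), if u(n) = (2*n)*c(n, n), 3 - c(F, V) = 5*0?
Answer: 4450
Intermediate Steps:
c(F, V) = 3 (c(F, V) = 3 - 5*0 = 3 - 1*0 = 3 + 0 = 3)
u(n) = 6*n (u(n) = (2*n)*3 = 6*n)
4438 + u(-30/(-16) - 1/(-8)) = 4438 + 6*(-30/(-16) - 1/(-8)) = 4438 + 6*(-30*(-1/16) - 1*(-1/8)) = 4438 + 6*(15/8 + 1/8) = 4438 + 6*2 = 4438 + 12 = 4450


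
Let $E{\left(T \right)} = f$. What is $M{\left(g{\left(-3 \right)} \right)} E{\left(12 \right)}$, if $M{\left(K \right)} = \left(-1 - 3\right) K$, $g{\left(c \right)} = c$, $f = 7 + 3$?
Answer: $120$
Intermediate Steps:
$f = 10$
$E{\left(T \right)} = 10$
$M{\left(K \right)} = - 4 K$ ($M{\left(K \right)} = \left(-1 - 3\right) K = - 4 K$)
$M{\left(g{\left(-3 \right)} \right)} E{\left(12 \right)} = \left(-4\right) \left(-3\right) 10 = 12 \cdot 10 = 120$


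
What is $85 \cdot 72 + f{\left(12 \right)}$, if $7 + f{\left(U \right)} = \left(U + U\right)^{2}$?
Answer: $6689$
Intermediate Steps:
$f{\left(U \right)} = -7 + 4 U^{2}$ ($f{\left(U \right)} = -7 + \left(U + U\right)^{2} = -7 + \left(2 U\right)^{2} = -7 + 4 U^{2}$)
$85 \cdot 72 + f{\left(12 \right)} = 85 \cdot 72 - \left(7 - 4 \cdot 12^{2}\right) = 6120 + \left(-7 + 4 \cdot 144\right) = 6120 + \left(-7 + 576\right) = 6120 + 569 = 6689$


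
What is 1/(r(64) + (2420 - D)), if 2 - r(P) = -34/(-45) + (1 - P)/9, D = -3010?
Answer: 45/244721 ≈ 0.00018388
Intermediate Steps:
r(P) = 17/15 + P/9 (r(P) = 2 - (-34/(-45) + (1 - P)/9) = 2 - (-34*(-1/45) + (1 - P)*(⅑)) = 2 - (34/45 + (⅑ - P/9)) = 2 - (13/15 - P/9) = 2 + (-13/15 + P/9) = 17/15 + P/9)
1/(r(64) + (2420 - D)) = 1/((17/15 + (⅑)*64) + (2420 - 1*(-3010))) = 1/((17/15 + 64/9) + (2420 + 3010)) = 1/(371/45 + 5430) = 1/(244721/45) = 45/244721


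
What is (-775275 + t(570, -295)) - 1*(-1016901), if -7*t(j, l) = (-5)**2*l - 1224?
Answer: 1699981/7 ≈ 2.4285e+5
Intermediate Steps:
t(j, l) = 1224/7 - 25*l/7 (t(j, l) = -((-5)**2*l - 1224)/7 = -(25*l - 1224)/7 = -(-1224 + 25*l)/7 = 1224/7 - 25*l/7)
(-775275 + t(570, -295)) - 1*(-1016901) = (-775275 + (1224/7 - 25/7*(-295))) - 1*(-1016901) = (-775275 + (1224/7 + 7375/7)) + 1016901 = (-775275 + 8599/7) + 1016901 = -5418326/7 + 1016901 = 1699981/7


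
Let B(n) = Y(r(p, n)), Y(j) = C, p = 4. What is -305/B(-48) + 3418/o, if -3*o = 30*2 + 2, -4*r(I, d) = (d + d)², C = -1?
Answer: 4328/31 ≈ 139.61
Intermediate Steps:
r(I, d) = -d² (r(I, d) = -(d + d)²/4 = -4*d²/4 = -d²)
Y(j) = -1
B(n) = -1
o = -62/3 (o = -(30*2 + 2)/3 = -(60 + 2)/3 = -⅓*62 = -62/3 ≈ -20.667)
-305/B(-48) + 3418/o = -305/(-1) + 3418/(-62/3) = -305*(-1) + 3418*(-3/62) = 305 - 5127/31 = 4328/31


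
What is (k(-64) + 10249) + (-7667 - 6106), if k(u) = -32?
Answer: -3556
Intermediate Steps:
(k(-64) + 10249) + (-7667 - 6106) = (-32 + 10249) + (-7667 - 6106) = 10217 - 13773 = -3556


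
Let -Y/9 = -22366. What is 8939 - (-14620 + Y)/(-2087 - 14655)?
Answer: 74921706/8371 ≈ 8950.2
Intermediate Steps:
Y = 201294 (Y = -9*(-22366) = 201294)
8939 - (-14620 + Y)/(-2087 - 14655) = 8939 - (-14620 + 201294)/(-2087 - 14655) = 8939 - 186674/(-16742) = 8939 - 186674*(-1)/16742 = 8939 - 1*(-93337/8371) = 8939 + 93337/8371 = 74921706/8371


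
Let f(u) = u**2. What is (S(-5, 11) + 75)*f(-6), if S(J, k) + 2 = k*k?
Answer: 6984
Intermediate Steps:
S(J, k) = -2 + k**2 (S(J, k) = -2 + k*k = -2 + k**2)
(S(-5, 11) + 75)*f(-6) = ((-2 + 11**2) + 75)*(-6)**2 = ((-2 + 121) + 75)*36 = (119 + 75)*36 = 194*36 = 6984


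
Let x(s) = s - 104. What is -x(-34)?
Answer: 138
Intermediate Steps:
x(s) = -104 + s
-x(-34) = -(-104 - 34) = -1*(-138) = 138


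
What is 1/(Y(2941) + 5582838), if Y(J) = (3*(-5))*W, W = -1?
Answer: 1/5582853 ≈ 1.7912e-7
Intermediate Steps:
Y(J) = 15 (Y(J) = (3*(-5))*(-1) = -15*(-1) = 15)
1/(Y(2941) + 5582838) = 1/(15 + 5582838) = 1/5582853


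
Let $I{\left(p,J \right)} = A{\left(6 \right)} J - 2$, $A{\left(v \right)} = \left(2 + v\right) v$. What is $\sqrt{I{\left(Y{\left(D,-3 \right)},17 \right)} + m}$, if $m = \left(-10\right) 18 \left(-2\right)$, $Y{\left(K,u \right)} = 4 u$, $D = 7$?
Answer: $\sqrt{1174} \approx 34.264$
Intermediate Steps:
$A{\left(v \right)} = v \left(2 + v\right)$
$m = 360$ ($m = \left(-180\right) \left(-2\right) = 360$)
$I{\left(p,J \right)} = -2 + 48 J$ ($I{\left(p,J \right)} = 6 \left(2 + 6\right) J - 2 = 6 \cdot 8 J - 2 = 48 J - 2 = -2 + 48 J$)
$\sqrt{I{\left(Y{\left(D,-3 \right)},17 \right)} + m} = \sqrt{\left(-2 + 48 \cdot 17\right) + 360} = \sqrt{\left(-2 + 816\right) + 360} = \sqrt{814 + 360} = \sqrt{1174}$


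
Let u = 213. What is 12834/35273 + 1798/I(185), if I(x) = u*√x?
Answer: 12834/35273 + 1798*√185/39405 ≈ 0.98447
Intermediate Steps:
I(x) = 213*√x
12834/35273 + 1798/I(185) = 12834/35273 + 1798/((213*√185)) = 12834*(1/35273) + 1798*(√185/39405) = 12834/35273 + 1798*√185/39405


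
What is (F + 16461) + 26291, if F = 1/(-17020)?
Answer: 727639039/17020 ≈ 42752.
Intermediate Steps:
F = -1/17020 ≈ -5.8754e-5
(F + 16461) + 26291 = (-1/17020 + 16461) + 26291 = 280166219/17020 + 26291 = 727639039/17020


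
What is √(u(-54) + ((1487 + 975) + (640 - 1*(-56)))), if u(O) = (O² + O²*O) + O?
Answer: 2*I*√37861 ≈ 389.16*I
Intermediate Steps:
u(O) = O + O² + O³ (u(O) = (O² + O³) + O = O + O² + O³)
√(u(-54) + ((1487 + 975) + (640 - 1*(-56)))) = √(-54*(1 - 54 + (-54)²) + ((1487 + 975) + (640 - 1*(-56)))) = √(-54*(1 - 54 + 2916) + (2462 + (640 + 56))) = √(-54*2863 + (2462 + 696)) = √(-154602 + 3158) = √(-151444) = 2*I*√37861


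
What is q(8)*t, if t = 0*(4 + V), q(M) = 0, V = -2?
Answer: 0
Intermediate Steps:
t = 0 (t = 0*(4 - 2) = 0*2 = 0)
q(8)*t = 0*0 = 0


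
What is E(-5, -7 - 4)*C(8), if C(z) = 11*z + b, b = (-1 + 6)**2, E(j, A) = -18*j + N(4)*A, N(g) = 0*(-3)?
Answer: 10170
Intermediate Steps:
N(g) = 0
E(j, A) = -18*j (E(j, A) = -18*j + 0*A = -18*j + 0 = -18*j)
b = 25 (b = 5**2 = 25)
C(z) = 25 + 11*z (C(z) = 11*z + 25 = 25 + 11*z)
E(-5, -7 - 4)*C(8) = (-18*(-5))*(25 + 11*8) = 90*(25 + 88) = 90*113 = 10170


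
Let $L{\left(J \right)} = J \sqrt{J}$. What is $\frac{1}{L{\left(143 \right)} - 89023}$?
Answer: $- \frac{8093}{720197302} - \frac{13 \sqrt{143}}{720197302} \approx -1.1453 \cdot 10^{-5}$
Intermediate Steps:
$L{\left(J \right)} = J^{\frac{3}{2}}$
$\frac{1}{L{\left(143 \right)} - 89023} = \frac{1}{143^{\frac{3}{2}} - 89023} = \frac{1}{143 \sqrt{143} - 89023} = \frac{1}{-89023 + 143 \sqrt{143}}$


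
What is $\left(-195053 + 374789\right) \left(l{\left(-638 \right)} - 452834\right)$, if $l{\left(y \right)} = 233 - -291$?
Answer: $-81296390160$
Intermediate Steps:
$l{\left(y \right)} = 524$ ($l{\left(y \right)} = 233 + 291 = 524$)
$\left(-195053 + 374789\right) \left(l{\left(-638 \right)} - 452834\right) = \left(-195053 + 374789\right) \left(524 - 452834\right) = 179736 \left(-452310\right) = -81296390160$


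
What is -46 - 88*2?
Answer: -222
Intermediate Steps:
-46 - 88*2 = -46 - 44*4 = -46 - 176 = -222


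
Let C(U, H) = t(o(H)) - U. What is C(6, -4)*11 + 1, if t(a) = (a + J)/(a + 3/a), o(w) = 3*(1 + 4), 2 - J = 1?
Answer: -1015/19 ≈ -53.421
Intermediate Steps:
J = 1 (J = 2 - 1*1 = 2 - 1 = 1)
o(w) = 15 (o(w) = 3*5 = 15)
t(a) = (1 + a)/(a + 3/a) (t(a) = (a + 1)/(a + 3/a) = (1 + a)/(a + 3/a))
C(U, H) = 20/19 - U (C(U, H) = 15*(1 + 15)/(3 + 15**2) - U = 15*16/(3 + 225) - U = 15*16/228 - U = 15*(1/228)*16 - U = 20/19 - U)
C(6, -4)*11 + 1 = (20/19 - 1*6)*11 + 1 = (20/19 - 6)*11 + 1 = -94/19*11 + 1 = -1034/19 + 1 = -1015/19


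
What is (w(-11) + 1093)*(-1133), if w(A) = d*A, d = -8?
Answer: -1338073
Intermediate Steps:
w(A) = -8*A
(w(-11) + 1093)*(-1133) = (-8*(-11) + 1093)*(-1133) = (88 + 1093)*(-1133) = 1181*(-1133) = -1338073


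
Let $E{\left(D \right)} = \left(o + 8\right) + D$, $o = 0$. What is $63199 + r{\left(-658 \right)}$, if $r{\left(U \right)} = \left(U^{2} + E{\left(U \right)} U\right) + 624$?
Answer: $924487$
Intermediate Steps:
$E{\left(D \right)} = 8 + D$ ($E{\left(D \right)} = \left(0 + 8\right) + D = 8 + D$)
$r{\left(U \right)} = 624 + U^{2} + U \left(8 + U\right)$ ($r{\left(U \right)} = \left(U^{2} + \left(8 + U\right) U\right) + 624 = \left(U^{2} + U \left(8 + U\right)\right) + 624 = 624 + U^{2} + U \left(8 + U\right)$)
$63199 + r{\left(-658 \right)} = 63199 + \left(624 + \left(-658\right)^{2} - 658 \left(8 - 658\right)\right) = 63199 + \left(624 + 432964 - -427700\right) = 63199 + \left(624 + 432964 + 427700\right) = 63199 + 861288 = 924487$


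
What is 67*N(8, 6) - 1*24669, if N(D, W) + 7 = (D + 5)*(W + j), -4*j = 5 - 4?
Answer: -80519/4 ≈ -20130.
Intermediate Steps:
j = -¼ (j = -(5 - 4)/4 = -¼*1 = -¼ ≈ -0.25000)
N(D, W) = -7 + (5 + D)*(-¼ + W) (N(D, W) = -7 + (D + 5)*(W - ¼) = -7 + (5 + D)*(-¼ + W))
67*N(8, 6) - 1*24669 = 67*(-33/4 + 5*6 - ¼*8 + 8*6) - 1*24669 = 67*(-33/4 + 30 - 2 + 48) - 24669 = 67*(271/4) - 24669 = 18157/4 - 24669 = -80519/4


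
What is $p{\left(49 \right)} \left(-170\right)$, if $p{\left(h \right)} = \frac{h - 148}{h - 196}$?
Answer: $- \frac{5610}{49} \approx -114.49$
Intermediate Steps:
$p{\left(h \right)} = \frac{-148 + h}{-196 + h}$
$p{\left(49 \right)} \left(-170\right) = \frac{-148 + 49}{-196 + 49} \left(-170\right) = \frac{1}{-147} \left(-99\right) \left(-170\right) = \left(- \frac{1}{147}\right) \left(-99\right) \left(-170\right) = \frac{33}{49} \left(-170\right) = - \frac{5610}{49}$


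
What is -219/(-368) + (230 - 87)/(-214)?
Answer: -2879/39376 ≈ -0.073116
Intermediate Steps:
-219/(-368) + (230 - 87)/(-214) = -219*(-1/368) + 143*(-1/214) = 219/368 - 143/214 = -2879/39376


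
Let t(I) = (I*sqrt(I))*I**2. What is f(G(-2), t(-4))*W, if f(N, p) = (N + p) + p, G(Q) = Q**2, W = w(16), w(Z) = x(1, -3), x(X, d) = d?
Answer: -12 + 768*I ≈ -12.0 + 768.0*I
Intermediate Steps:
w(Z) = -3
W = -3
t(I) = I**(7/2) (t(I) = I**(3/2)*I**2 = I**(7/2))
f(N, p) = N + 2*p
f(G(-2), t(-4))*W = ((-2)**2 + 2*(-4)**(7/2))*(-3) = (4 + 2*(-128*I))*(-3) = (4 - 256*I)*(-3) = -12 + 768*I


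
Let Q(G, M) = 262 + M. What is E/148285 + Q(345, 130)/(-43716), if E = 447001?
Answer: 4870741999/1620606765 ≈ 3.0055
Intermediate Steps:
E/148285 + Q(345, 130)/(-43716) = 447001/148285 + (262 + 130)/(-43716) = 447001*(1/148285) + 392*(-1/43716) = 447001/148285 - 98/10929 = 4870741999/1620606765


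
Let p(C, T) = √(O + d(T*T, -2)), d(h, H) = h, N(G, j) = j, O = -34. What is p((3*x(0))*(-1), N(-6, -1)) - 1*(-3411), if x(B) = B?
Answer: 3411 + I*√33 ≈ 3411.0 + 5.7446*I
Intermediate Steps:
p(C, T) = √(-34 + T²) (p(C, T) = √(-34 + T*T) = √(-34 + T²))
p((3*x(0))*(-1), N(-6, -1)) - 1*(-3411) = √(-34 + (-1)²) - 1*(-3411) = √(-34 + 1) + 3411 = √(-33) + 3411 = I*√33 + 3411 = 3411 + I*√33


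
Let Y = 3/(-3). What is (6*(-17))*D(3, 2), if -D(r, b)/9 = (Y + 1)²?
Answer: 0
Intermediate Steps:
Y = -1 (Y = 3*(-⅓) = -1)
D(r, b) = 0 (D(r, b) = -9*(-1 + 1)² = -9*0² = -9*0 = 0)
(6*(-17))*D(3, 2) = (6*(-17))*0 = -102*0 = 0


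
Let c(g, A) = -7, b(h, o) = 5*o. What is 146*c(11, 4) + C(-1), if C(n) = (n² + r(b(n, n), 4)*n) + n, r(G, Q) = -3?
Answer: -1019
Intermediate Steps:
C(n) = n² - 2*n (C(n) = (n² - 3*n) + n = n² - 2*n)
146*c(11, 4) + C(-1) = 146*(-7) - (-2 - 1) = -1022 - 1*(-3) = -1022 + 3 = -1019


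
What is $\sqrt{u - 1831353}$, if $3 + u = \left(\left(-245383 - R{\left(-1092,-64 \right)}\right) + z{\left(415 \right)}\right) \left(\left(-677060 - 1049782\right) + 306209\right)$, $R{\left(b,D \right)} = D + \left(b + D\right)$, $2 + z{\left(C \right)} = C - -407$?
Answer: $\sqrt{345699264763} \approx 5.8796 \cdot 10^{5}$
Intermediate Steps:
$z{\left(C \right)} = 405 + C$ ($z{\left(C \right)} = -2 + \left(C - -407\right) = -2 + \left(C + 407\right) = -2 + \left(407 + C\right) = 405 + C$)
$R{\left(b,D \right)} = b + 2 D$ ($R{\left(b,D \right)} = D + \left(D + b\right) = b + 2 D$)
$u = 345701096116$ ($u = -3 + \left(\left(-245383 - \left(-1092 + 2 \left(-64\right)\right)\right) + \left(405 + 415\right)\right) \left(\left(-677060 - 1049782\right) + 306209\right) = -3 + \left(\left(-245383 - \left(-1092 - 128\right)\right) + 820\right) \left(\left(-677060 - 1049782\right) + 306209\right) = -3 + \left(\left(-245383 - -1220\right) + 820\right) \left(-1726842 + 306209\right) = -3 + \left(\left(-245383 + 1220\right) + 820\right) \left(-1420633\right) = -3 + \left(-244163 + 820\right) \left(-1420633\right) = -3 - -345701096119 = -3 + 345701096119 = 345701096116$)
$\sqrt{u - 1831353} = \sqrt{345701096116 - 1831353} = \sqrt{345699264763}$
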